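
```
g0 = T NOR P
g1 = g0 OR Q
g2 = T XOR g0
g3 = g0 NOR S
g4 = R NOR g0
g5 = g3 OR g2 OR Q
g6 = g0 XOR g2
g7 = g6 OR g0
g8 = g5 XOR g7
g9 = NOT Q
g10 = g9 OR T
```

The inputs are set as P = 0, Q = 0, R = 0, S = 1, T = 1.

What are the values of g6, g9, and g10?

g0 = T NOR P = 1 NOR 0 = 0
g2 = T XOR g0 = 1 XOR 0 = 1
g6 = g0 XOR g2 = 0 XOR 1 = 1
g9 = NOT Q = NOT 0 = 1
g10 = g9 OR T = 1 OR 1 = 1

g6 = 1, g9 = 1, g10 = 1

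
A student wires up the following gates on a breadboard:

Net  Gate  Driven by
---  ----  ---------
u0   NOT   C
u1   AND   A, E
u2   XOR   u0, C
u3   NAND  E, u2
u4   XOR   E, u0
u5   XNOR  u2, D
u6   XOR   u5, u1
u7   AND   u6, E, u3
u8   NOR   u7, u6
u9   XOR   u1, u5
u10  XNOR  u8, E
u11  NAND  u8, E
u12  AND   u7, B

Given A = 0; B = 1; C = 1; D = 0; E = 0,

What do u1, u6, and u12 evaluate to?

u0 = NOT C = NOT 1 = 0
u1 = A AND E = 0 AND 0 = 0
u2 = u0 XOR C = 0 XOR 1 = 1
u3 = E NAND u2 = 0 NAND 1 = 1
u5 = u2 XNOR D = 1 XNOR 0 = 0
u6 = u5 XOR u1 = 0 XOR 0 = 0
u7 = u6 AND E AND u3 = 0 AND 0 AND 1 = 0
u12 = u7 AND B = 0 AND 1 = 0

u1 = 0  u6 = 0  u12 = 0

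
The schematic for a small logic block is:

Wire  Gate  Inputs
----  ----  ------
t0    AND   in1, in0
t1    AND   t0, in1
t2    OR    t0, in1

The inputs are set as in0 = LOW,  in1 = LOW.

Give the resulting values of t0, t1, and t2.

t0 = LOW; t1 = LOW; t2 = LOW

t0 = in1 AND in0 = LOW AND LOW = LOW
t1 = t0 AND in1 = LOW AND LOW = LOW
t2 = t0 OR in1 = LOW OR LOW = LOW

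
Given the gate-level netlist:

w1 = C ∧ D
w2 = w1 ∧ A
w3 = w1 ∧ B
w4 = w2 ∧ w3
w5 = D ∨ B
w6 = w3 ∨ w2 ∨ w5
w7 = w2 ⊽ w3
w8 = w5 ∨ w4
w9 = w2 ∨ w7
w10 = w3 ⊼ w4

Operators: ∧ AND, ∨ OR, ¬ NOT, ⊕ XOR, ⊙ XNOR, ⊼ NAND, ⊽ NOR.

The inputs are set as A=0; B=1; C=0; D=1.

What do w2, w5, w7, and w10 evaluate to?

w2 = 0; w5 = 1; w7 = 1; w10 = 1

w1 = C AND D = 0 AND 1 = 0
w2 = w1 AND A = 0 AND 0 = 0
w3 = w1 AND B = 0 AND 1 = 0
w4 = w2 AND w3 = 0 AND 0 = 0
w5 = D OR B = 1 OR 1 = 1
w7 = w2 NOR w3 = 0 NOR 0 = 1
w10 = w3 NAND w4 = 0 NAND 0 = 1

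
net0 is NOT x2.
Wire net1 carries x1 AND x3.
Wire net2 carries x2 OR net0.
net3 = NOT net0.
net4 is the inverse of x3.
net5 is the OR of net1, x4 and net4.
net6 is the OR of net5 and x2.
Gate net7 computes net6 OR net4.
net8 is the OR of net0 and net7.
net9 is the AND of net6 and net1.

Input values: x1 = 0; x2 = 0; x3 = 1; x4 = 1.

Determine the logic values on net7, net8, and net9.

net0 = NOT x2 = NOT 0 = 1
net1 = x1 AND x3 = 0 AND 1 = 0
net4 = NOT x3 = NOT 1 = 0
net5 = net1 OR x4 OR net4 = 0 OR 1 OR 0 = 1
net6 = net5 OR x2 = 1 OR 0 = 1
net7 = net6 OR net4 = 1 OR 0 = 1
net8 = net0 OR net7 = 1 OR 1 = 1
net9 = net6 AND net1 = 1 AND 0 = 0

net7 = 1; net8 = 1; net9 = 0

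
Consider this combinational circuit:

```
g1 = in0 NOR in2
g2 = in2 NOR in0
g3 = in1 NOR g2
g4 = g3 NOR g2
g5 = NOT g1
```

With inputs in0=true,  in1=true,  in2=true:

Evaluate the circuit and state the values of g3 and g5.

g1 = in0 NOR in2 = true NOR true = false
g2 = in2 NOR in0 = true NOR true = false
g3 = in1 NOR g2 = true NOR false = false
g5 = NOT g1 = NOT false = true

g3 = false, g5 = true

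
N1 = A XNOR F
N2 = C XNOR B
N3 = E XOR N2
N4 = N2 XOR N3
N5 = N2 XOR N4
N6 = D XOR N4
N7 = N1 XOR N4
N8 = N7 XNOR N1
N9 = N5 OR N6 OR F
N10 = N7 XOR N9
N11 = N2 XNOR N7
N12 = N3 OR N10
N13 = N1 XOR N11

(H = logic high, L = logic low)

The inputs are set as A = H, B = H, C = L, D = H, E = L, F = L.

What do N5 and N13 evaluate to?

N5 = L; N13 = H

N1 = A XNOR F = H XNOR L = L
N2 = C XNOR B = L XNOR H = L
N3 = E XOR N2 = L XOR L = L
N4 = N2 XOR N3 = L XOR L = L
N5 = N2 XOR N4 = L XOR L = L
N7 = N1 XOR N4 = L XOR L = L
N11 = N2 XNOR N7 = L XNOR L = H
N13 = N1 XOR N11 = L XOR H = H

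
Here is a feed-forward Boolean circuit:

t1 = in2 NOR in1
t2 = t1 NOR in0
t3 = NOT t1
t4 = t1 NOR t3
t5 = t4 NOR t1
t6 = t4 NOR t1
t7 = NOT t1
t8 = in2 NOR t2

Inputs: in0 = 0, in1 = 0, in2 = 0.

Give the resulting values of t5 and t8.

t1 = in2 NOR in1 = 0 NOR 0 = 1
t2 = t1 NOR in0 = 1 NOR 0 = 0
t3 = NOT t1 = NOT 1 = 0
t4 = t1 NOR t3 = 1 NOR 0 = 0
t5 = t4 NOR t1 = 0 NOR 1 = 0
t8 = in2 NOR t2 = 0 NOR 0 = 1

t5 = 0; t8 = 1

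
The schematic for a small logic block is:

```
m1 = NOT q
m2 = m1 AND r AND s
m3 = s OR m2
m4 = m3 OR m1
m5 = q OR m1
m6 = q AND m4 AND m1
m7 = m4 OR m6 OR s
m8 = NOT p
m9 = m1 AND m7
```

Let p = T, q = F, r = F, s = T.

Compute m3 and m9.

m1 = NOT q = NOT F = T
m2 = m1 AND r AND s = T AND F AND T = F
m3 = s OR m2 = T OR F = T
m4 = m3 OR m1 = T OR T = T
m6 = q AND m4 AND m1 = F AND T AND T = F
m7 = m4 OR m6 OR s = T OR F OR T = T
m9 = m1 AND m7 = T AND T = T

m3 = T, m9 = T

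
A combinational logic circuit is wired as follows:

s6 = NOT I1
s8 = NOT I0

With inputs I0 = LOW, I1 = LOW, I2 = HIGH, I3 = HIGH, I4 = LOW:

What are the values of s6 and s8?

s6 = HIGH  s8 = HIGH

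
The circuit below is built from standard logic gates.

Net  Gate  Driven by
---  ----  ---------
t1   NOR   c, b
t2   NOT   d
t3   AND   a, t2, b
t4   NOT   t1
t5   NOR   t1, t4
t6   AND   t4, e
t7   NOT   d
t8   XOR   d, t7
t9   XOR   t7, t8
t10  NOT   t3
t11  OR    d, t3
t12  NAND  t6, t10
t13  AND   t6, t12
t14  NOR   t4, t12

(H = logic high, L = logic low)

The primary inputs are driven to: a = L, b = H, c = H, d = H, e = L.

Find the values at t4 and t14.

t1 = c NOR b = H NOR H = L
t2 = NOT d = NOT H = L
t3 = a AND t2 AND b = L AND L AND H = L
t4 = NOT t1 = NOT L = H
t6 = t4 AND e = H AND L = L
t10 = NOT t3 = NOT L = H
t12 = t6 NAND t10 = L NAND H = H
t14 = t4 NOR t12 = H NOR H = L

t4 = H, t14 = L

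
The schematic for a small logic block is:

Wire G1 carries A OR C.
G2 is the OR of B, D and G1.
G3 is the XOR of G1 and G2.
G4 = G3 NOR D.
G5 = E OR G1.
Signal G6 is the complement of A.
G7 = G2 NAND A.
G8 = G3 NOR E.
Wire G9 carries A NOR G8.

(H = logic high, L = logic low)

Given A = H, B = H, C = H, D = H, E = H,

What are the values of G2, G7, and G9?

G1 = A OR C = H OR H = H
G2 = B OR D OR G1 = H OR H OR H = H
G3 = G1 XOR G2 = H XOR H = L
G7 = G2 NAND A = H NAND H = L
G8 = G3 NOR E = L NOR H = L
G9 = A NOR G8 = H NOR L = L

G2 = H; G7 = L; G9 = L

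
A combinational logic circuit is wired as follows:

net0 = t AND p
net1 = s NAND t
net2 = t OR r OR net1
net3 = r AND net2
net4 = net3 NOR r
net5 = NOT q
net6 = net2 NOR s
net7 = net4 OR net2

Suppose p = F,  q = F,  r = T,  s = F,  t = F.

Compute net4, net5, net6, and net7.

net1 = s NAND t = F NAND F = T
net2 = t OR r OR net1 = F OR T OR T = T
net3 = r AND net2 = T AND T = T
net4 = net3 NOR r = T NOR T = F
net5 = NOT q = NOT F = T
net6 = net2 NOR s = T NOR F = F
net7 = net4 OR net2 = F OR T = T

net4 = F; net5 = T; net6 = F; net7 = T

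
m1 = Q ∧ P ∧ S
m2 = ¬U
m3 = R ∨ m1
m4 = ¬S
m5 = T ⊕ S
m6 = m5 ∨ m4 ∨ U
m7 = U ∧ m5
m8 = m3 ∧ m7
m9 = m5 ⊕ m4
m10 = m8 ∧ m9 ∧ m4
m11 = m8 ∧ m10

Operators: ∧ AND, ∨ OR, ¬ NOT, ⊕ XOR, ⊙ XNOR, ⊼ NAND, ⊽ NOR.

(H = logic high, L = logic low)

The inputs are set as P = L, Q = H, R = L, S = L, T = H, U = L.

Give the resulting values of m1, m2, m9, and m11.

m1 = L; m2 = H; m9 = L; m11 = L

m1 = Q AND P AND S = H AND L AND L = L
m2 = NOT U = NOT L = H
m3 = R OR m1 = L OR L = L
m4 = NOT S = NOT L = H
m5 = T XOR S = H XOR L = H
m7 = U AND m5 = L AND H = L
m8 = m3 AND m7 = L AND L = L
m9 = m5 XOR m4 = H XOR H = L
m10 = m8 AND m9 AND m4 = L AND L AND H = L
m11 = m8 AND m10 = L AND L = L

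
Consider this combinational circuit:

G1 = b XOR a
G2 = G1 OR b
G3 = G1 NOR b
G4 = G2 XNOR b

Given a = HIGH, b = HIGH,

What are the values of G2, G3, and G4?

G1 = b XOR a = HIGH XOR HIGH = LOW
G2 = G1 OR b = LOW OR HIGH = HIGH
G3 = G1 NOR b = LOW NOR HIGH = LOW
G4 = G2 XNOR b = HIGH XNOR HIGH = HIGH

G2 = HIGH  G3 = LOW  G4 = HIGH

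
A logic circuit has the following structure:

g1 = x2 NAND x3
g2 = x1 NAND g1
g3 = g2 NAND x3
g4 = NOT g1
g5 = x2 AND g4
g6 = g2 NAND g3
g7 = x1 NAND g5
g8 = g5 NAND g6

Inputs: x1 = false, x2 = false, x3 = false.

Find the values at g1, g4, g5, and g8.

g1 = x2 NAND x3 = false NAND false = true
g2 = x1 NAND g1 = false NAND true = true
g3 = g2 NAND x3 = true NAND false = true
g4 = NOT g1 = NOT true = false
g5 = x2 AND g4 = false AND false = false
g6 = g2 NAND g3 = true NAND true = false
g8 = g5 NAND g6 = false NAND false = true

g1 = true, g4 = false, g5 = false, g8 = true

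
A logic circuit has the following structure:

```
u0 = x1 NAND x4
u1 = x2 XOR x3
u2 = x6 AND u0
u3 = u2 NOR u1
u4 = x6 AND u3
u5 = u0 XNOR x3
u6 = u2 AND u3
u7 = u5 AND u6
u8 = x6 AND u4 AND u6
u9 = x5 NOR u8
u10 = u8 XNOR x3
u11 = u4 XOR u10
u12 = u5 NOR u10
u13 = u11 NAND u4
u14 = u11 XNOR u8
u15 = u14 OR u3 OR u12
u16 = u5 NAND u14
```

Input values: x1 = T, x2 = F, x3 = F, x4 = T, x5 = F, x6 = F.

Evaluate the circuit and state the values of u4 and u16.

u4 = F; u16 = T

u0 = x1 NAND x4 = T NAND T = F
u1 = x2 XOR x3 = F XOR F = F
u2 = x6 AND u0 = F AND F = F
u3 = u2 NOR u1 = F NOR F = T
u4 = x6 AND u3 = F AND T = F
u5 = u0 XNOR x3 = F XNOR F = T
u6 = u2 AND u3 = F AND T = F
u8 = x6 AND u4 AND u6 = F AND F AND F = F
u10 = u8 XNOR x3 = F XNOR F = T
u11 = u4 XOR u10 = F XOR T = T
u14 = u11 XNOR u8 = T XNOR F = F
u16 = u5 NAND u14 = T NAND F = T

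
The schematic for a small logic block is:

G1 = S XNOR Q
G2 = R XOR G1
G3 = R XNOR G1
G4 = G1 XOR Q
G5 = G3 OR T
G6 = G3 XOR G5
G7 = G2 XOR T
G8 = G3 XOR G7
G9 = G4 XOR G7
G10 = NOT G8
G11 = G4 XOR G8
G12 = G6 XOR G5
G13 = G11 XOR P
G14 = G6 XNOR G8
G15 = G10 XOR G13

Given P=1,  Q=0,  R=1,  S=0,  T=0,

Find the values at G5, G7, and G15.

G1 = S XNOR Q = 0 XNOR 0 = 1
G2 = R XOR G1 = 1 XOR 1 = 0
G3 = R XNOR G1 = 1 XNOR 1 = 1
G4 = G1 XOR Q = 1 XOR 0 = 1
G5 = G3 OR T = 1 OR 0 = 1
G7 = G2 XOR T = 0 XOR 0 = 0
G8 = G3 XOR G7 = 1 XOR 0 = 1
G10 = NOT G8 = NOT 1 = 0
G11 = G4 XOR G8 = 1 XOR 1 = 0
G13 = G11 XOR P = 0 XOR 1 = 1
G15 = G10 XOR G13 = 0 XOR 1 = 1

G5 = 1; G7 = 0; G15 = 1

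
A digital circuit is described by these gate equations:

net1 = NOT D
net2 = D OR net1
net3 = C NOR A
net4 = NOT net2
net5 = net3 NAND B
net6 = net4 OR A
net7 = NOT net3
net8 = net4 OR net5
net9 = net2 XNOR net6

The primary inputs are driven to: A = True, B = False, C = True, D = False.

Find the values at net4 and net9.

net1 = NOT D = NOT False = True
net2 = D OR net1 = False OR True = True
net4 = NOT net2 = NOT True = False
net6 = net4 OR A = False OR True = True
net9 = net2 XNOR net6 = True XNOR True = True

net4 = False  net9 = True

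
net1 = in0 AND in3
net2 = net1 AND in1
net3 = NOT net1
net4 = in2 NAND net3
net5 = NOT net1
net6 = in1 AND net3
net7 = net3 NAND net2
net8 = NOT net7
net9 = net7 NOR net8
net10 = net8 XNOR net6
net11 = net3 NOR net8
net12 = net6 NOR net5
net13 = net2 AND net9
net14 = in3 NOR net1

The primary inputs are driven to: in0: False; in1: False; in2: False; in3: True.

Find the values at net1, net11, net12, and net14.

net1 = in0 AND in3 = False AND True = False
net2 = net1 AND in1 = False AND False = False
net3 = NOT net1 = NOT False = True
net5 = NOT net1 = NOT False = True
net6 = in1 AND net3 = False AND True = False
net7 = net3 NAND net2 = True NAND False = True
net8 = NOT net7 = NOT True = False
net11 = net3 NOR net8 = True NOR False = False
net12 = net6 NOR net5 = False NOR True = False
net14 = in3 NOR net1 = True NOR False = False

net1 = False; net11 = False; net12 = False; net14 = False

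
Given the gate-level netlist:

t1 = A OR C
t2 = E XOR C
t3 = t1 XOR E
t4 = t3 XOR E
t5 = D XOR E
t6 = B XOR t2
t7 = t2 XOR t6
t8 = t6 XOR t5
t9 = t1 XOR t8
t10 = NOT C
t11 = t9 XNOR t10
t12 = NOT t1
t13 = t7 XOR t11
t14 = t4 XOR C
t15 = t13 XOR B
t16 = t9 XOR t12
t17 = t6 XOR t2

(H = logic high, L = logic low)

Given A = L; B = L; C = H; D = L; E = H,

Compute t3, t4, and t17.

t3 = L  t4 = H  t17 = L

t1 = A OR C = L OR H = H
t2 = E XOR C = H XOR H = L
t3 = t1 XOR E = H XOR H = L
t4 = t3 XOR E = L XOR H = H
t6 = B XOR t2 = L XOR L = L
t17 = t6 XOR t2 = L XOR L = L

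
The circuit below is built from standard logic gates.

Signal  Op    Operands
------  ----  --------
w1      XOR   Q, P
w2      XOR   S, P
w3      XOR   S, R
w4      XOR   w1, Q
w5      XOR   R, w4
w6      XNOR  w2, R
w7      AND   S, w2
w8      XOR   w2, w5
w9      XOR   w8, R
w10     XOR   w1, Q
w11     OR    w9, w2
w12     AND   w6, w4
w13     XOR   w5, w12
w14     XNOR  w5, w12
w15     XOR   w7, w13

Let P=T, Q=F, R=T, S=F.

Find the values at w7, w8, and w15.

w1 = Q XOR P = F XOR T = T
w2 = S XOR P = F XOR T = T
w4 = w1 XOR Q = T XOR F = T
w5 = R XOR w4 = T XOR T = F
w6 = w2 XNOR R = T XNOR T = T
w7 = S AND w2 = F AND T = F
w8 = w2 XOR w5 = T XOR F = T
w12 = w6 AND w4 = T AND T = T
w13 = w5 XOR w12 = F XOR T = T
w15 = w7 XOR w13 = F XOR T = T

w7 = F, w8 = T, w15 = T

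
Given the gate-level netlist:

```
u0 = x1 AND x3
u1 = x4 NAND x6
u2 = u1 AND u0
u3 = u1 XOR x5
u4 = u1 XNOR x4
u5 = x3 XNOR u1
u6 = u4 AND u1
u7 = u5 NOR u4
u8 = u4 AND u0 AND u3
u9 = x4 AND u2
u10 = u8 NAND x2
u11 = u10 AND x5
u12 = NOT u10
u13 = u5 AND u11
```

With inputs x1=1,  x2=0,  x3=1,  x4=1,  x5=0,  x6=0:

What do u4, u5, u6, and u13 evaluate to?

u4 = 1; u5 = 1; u6 = 1; u13 = 0

u0 = x1 AND x3 = 1 AND 1 = 1
u1 = x4 NAND x6 = 1 NAND 0 = 1
u3 = u1 XOR x5 = 1 XOR 0 = 1
u4 = u1 XNOR x4 = 1 XNOR 1 = 1
u5 = x3 XNOR u1 = 1 XNOR 1 = 1
u6 = u4 AND u1 = 1 AND 1 = 1
u8 = u4 AND u0 AND u3 = 1 AND 1 AND 1 = 1
u10 = u8 NAND x2 = 1 NAND 0 = 1
u11 = u10 AND x5 = 1 AND 0 = 0
u13 = u5 AND u11 = 1 AND 0 = 0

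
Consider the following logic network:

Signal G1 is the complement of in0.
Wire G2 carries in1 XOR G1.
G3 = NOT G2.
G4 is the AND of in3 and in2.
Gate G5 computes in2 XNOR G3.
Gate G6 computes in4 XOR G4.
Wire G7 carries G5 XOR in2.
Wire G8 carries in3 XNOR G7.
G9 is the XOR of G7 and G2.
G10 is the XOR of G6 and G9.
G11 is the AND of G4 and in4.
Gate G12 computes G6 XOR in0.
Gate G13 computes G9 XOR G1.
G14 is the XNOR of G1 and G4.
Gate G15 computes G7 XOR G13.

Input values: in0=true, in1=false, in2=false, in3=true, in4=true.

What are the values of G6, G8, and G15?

G6 = true, G8 = false, G15 = false

G1 = NOT in0 = NOT true = false
G2 = in1 XOR G1 = false XOR false = false
G3 = NOT G2 = NOT false = true
G4 = in3 AND in2 = true AND false = false
G5 = in2 XNOR G3 = false XNOR true = false
G6 = in4 XOR G4 = true XOR false = true
G7 = G5 XOR in2 = false XOR false = false
G8 = in3 XNOR G7 = true XNOR false = false
G9 = G7 XOR G2 = false XOR false = false
G13 = G9 XOR G1 = false XOR false = false
G15 = G7 XOR G13 = false XOR false = false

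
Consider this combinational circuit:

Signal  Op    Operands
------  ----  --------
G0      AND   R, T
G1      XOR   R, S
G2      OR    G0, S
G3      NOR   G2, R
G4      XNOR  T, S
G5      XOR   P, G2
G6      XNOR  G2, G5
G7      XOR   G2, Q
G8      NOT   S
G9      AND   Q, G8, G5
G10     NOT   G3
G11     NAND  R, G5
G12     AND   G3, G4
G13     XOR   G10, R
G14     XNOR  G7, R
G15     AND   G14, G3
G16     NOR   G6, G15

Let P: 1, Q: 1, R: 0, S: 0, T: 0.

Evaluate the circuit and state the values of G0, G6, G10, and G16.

G0 = R AND T = 0 AND 0 = 0
G2 = G0 OR S = 0 OR 0 = 0
G3 = G2 NOR R = 0 NOR 0 = 1
G5 = P XOR G2 = 1 XOR 0 = 1
G6 = G2 XNOR G5 = 0 XNOR 1 = 0
G7 = G2 XOR Q = 0 XOR 1 = 1
G10 = NOT G3 = NOT 1 = 0
G14 = G7 XNOR R = 1 XNOR 0 = 0
G15 = G14 AND G3 = 0 AND 1 = 0
G16 = G6 NOR G15 = 0 NOR 0 = 1

G0 = 0, G6 = 0, G10 = 0, G16 = 1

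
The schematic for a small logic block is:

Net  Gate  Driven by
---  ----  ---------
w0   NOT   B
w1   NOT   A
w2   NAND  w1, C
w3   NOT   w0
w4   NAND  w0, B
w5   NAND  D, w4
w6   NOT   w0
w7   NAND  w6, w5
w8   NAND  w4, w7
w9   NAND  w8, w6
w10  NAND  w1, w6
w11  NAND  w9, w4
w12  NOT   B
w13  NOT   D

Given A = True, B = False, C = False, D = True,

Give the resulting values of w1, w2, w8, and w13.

w0 = NOT B = NOT False = True
w1 = NOT A = NOT True = False
w2 = w1 NAND C = False NAND False = True
w4 = w0 NAND B = True NAND False = True
w5 = D NAND w4 = True NAND True = False
w6 = NOT w0 = NOT True = False
w7 = w6 NAND w5 = False NAND False = True
w8 = w4 NAND w7 = True NAND True = False
w13 = NOT D = NOT True = False

w1 = False, w2 = True, w8 = False, w13 = False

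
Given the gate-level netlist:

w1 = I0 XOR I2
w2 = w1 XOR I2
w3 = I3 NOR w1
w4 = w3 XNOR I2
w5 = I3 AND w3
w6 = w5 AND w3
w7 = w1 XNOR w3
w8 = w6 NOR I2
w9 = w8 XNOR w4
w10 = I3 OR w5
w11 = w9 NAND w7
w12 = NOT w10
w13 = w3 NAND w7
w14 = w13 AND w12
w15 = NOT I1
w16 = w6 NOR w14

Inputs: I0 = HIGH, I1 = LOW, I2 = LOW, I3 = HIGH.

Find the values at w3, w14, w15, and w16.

w3 = LOW, w14 = LOW, w15 = HIGH, w16 = HIGH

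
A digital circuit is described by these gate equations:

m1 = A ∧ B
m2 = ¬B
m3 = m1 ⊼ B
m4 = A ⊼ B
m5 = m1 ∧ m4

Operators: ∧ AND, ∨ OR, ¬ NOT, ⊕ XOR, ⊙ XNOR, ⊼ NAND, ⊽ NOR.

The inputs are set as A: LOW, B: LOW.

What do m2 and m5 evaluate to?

m1 = A AND B = LOW AND LOW = LOW
m2 = NOT B = NOT LOW = HIGH
m4 = A NAND B = LOW NAND LOW = HIGH
m5 = m1 AND m4 = LOW AND HIGH = LOW

m2 = HIGH  m5 = LOW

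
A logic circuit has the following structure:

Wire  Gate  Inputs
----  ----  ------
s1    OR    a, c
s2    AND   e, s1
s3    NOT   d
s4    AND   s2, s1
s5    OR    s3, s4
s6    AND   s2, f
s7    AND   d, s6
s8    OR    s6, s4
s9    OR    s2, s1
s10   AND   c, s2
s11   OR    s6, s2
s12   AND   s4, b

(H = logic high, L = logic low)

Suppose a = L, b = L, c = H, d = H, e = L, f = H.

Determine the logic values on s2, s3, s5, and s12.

s1 = a OR c = L OR H = H
s2 = e AND s1 = L AND H = L
s3 = NOT d = NOT H = L
s4 = s2 AND s1 = L AND H = L
s5 = s3 OR s4 = L OR L = L
s12 = s4 AND b = L AND L = L

s2 = L, s3 = L, s5 = L, s12 = L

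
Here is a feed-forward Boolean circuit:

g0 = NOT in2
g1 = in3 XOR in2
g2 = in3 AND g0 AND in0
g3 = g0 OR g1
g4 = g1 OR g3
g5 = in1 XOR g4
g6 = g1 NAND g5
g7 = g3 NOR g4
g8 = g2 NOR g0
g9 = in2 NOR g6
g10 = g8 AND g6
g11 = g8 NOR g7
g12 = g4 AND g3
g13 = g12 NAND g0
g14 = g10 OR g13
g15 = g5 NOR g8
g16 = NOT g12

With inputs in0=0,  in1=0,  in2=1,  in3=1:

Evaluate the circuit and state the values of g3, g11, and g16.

g3 = 0; g11 = 0; g16 = 1

g0 = NOT in2 = NOT 1 = 0
g1 = in3 XOR in2 = 1 XOR 1 = 0
g2 = in3 AND g0 AND in0 = 1 AND 0 AND 0 = 0
g3 = g0 OR g1 = 0 OR 0 = 0
g4 = g1 OR g3 = 0 OR 0 = 0
g7 = g3 NOR g4 = 0 NOR 0 = 1
g8 = g2 NOR g0 = 0 NOR 0 = 1
g11 = g8 NOR g7 = 1 NOR 1 = 0
g12 = g4 AND g3 = 0 AND 0 = 0
g16 = NOT g12 = NOT 0 = 1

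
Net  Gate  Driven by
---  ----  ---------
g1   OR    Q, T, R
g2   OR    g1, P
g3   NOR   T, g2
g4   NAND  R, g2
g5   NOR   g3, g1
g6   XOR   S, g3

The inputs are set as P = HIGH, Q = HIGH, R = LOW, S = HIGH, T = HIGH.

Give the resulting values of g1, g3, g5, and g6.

g1 = Q OR T OR R = HIGH OR HIGH OR LOW = HIGH
g2 = g1 OR P = HIGH OR HIGH = HIGH
g3 = T NOR g2 = HIGH NOR HIGH = LOW
g5 = g3 NOR g1 = LOW NOR HIGH = LOW
g6 = S XOR g3 = HIGH XOR LOW = HIGH

g1 = HIGH, g3 = LOW, g5 = LOW, g6 = HIGH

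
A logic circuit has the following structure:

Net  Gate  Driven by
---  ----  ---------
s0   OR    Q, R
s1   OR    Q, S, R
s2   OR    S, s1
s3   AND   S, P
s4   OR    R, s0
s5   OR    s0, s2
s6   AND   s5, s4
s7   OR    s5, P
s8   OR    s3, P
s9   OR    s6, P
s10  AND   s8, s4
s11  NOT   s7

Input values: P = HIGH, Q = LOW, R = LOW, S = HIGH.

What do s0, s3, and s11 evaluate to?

s0 = Q OR R = LOW OR LOW = LOW
s1 = Q OR S OR R = LOW OR HIGH OR LOW = HIGH
s2 = S OR s1 = HIGH OR HIGH = HIGH
s3 = S AND P = HIGH AND HIGH = HIGH
s5 = s0 OR s2 = LOW OR HIGH = HIGH
s7 = s5 OR P = HIGH OR HIGH = HIGH
s11 = NOT s7 = NOT HIGH = LOW

s0 = LOW; s3 = HIGH; s11 = LOW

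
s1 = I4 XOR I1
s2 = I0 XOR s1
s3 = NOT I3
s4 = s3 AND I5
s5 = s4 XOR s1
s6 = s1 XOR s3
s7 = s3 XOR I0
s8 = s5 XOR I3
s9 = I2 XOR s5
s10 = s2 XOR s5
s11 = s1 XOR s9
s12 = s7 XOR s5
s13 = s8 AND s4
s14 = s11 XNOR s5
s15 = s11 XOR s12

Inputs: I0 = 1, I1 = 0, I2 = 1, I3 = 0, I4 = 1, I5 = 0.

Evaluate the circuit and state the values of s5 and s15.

s5 = 1  s15 = 0

s1 = I4 XOR I1 = 1 XOR 0 = 1
s3 = NOT I3 = NOT 0 = 1
s4 = s3 AND I5 = 1 AND 0 = 0
s5 = s4 XOR s1 = 0 XOR 1 = 1
s7 = s3 XOR I0 = 1 XOR 1 = 0
s9 = I2 XOR s5 = 1 XOR 1 = 0
s11 = s1 XOR s9 = 1 XOR 0 = 1
s12 = s7 XOR s5 = 0 XOR 1 = 1
s15 = s11 XOR s12 = 1 XOR 1 = 0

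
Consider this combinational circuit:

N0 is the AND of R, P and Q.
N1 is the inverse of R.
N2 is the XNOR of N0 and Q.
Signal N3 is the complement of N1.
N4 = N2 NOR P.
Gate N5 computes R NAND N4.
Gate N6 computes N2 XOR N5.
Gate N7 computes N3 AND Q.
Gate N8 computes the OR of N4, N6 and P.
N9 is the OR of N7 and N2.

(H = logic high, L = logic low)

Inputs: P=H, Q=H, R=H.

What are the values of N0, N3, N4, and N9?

N0 = R AND P AND Q = H AND H AND H = H
N1 = NOT R = NOT H = L
N2 = N0 XNOR Q = H XNOR H = H
N3 = NOT N1 = NOT L = H
N4 = N2 NOR P = H NOR H = L
N7 = N3 AND Q = H AND H = H
N9 = N7 OR N2 = H OR H = H

N0 = H  N3 = H  N4 = L  N9 = H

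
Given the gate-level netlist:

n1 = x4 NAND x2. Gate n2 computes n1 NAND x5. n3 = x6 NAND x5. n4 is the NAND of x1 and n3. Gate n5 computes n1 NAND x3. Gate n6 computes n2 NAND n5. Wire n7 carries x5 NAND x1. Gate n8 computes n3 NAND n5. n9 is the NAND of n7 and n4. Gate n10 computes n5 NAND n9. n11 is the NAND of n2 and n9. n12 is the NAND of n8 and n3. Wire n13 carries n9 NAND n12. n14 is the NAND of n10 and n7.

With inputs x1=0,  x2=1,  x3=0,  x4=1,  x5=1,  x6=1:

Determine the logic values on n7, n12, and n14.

n7 = 1; n12 = 1; n14 = 0

n1 = x4 NAND x2 = 1 NAND 1 = 0
n3 = x6 NAND x5 = 1 NAND 1 = 0
n4 = x1 NAND n3 = 0 NAND 0 = 1
n5 = n1 NAND x3 = 0 NAND 0 = 1
n7 = x5 NAND x1 = 1 NAND 0 = 1
n8 = n3 NAND n5 = 0 NAND 1 = 1
n9 = n7 NAND n4 = 1 NAND 1 = 0
n10 = n5 NAND n9 = 1 NAND 0 = 1
n12 = n8 NAND n3 = 1 NAND 0 = 1
n14 = n10 NAND n7 = 1 NAND 1 = 0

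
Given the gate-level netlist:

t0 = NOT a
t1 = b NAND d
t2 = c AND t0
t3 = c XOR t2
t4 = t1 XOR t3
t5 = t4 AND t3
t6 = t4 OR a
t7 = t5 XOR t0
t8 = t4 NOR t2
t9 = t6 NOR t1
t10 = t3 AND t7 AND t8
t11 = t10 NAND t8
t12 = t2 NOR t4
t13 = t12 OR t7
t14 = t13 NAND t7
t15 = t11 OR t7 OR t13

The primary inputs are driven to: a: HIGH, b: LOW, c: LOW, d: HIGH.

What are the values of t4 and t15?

t4 = HIGH, t15 = HIGH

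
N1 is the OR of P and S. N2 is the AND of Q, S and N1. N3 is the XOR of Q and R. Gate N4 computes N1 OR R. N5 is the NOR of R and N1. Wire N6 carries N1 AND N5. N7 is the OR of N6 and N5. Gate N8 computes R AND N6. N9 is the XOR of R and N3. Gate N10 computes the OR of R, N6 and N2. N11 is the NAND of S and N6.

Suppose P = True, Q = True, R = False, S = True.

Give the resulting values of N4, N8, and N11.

N1 = P OR S = True OR True = True
N4 = N1 OR R = True OR False = True
N5 = R NOR N1 = False NOR True = False
N6 = N1 AND N5 = True AND False = False
N8 = R AND N6 = False AND False = False
N11 = S NAND N6 = True NAND False = True

N4 = True, N8 = False, N11 = True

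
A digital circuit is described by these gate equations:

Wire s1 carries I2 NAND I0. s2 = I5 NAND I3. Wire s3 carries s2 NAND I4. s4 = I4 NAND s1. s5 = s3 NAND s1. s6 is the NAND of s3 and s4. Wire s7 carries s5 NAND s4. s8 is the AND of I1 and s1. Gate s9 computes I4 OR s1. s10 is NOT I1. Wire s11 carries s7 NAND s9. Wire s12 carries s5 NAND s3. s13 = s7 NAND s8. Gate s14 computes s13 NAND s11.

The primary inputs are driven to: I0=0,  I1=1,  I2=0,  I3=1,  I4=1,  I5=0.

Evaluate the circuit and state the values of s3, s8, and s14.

s1 = I2 NAND I0 = 0 NAND 0 = 1
s2 = I5 NAND I3 = 0 NAND 1 = 1
s3 = s2 NAND I4 = 1 NAND 1 = 0
s4 = I4 NAND s1 = 1 NAND 1 = 0
s5 = s3 NAND s1 = 0 NAND 1 = 1
s7 = s5 NAND s4 = 1 NAND 0 = 1
s8 = I1 AND s1 = 1 AND 1 = 1
s9 = I4 OR s1 = 1 OR 1 = 1
s11 = s7 NAND s9 = 1 NAND 1 = 0
s13 = s7 NAND s8 = 1 NAND 1 = 0
s14 = s13 NAND s11 = 0 NAND 0 = 1

s3 = 0, s8 = 1, s14 = 1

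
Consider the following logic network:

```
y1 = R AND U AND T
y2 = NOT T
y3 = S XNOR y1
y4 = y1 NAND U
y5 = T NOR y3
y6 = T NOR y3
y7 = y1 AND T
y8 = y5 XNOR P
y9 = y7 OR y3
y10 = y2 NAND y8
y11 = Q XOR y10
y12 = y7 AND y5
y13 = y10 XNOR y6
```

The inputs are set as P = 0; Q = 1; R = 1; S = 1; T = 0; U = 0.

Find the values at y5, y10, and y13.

y5 = 1, y10 = 1, y13 = 1

y1 = R AND U AND T = 1 AND 0 AND 0 = 0
y2 = NOT T = NOT 0 = 1
y3 = S XNOR y1 = 1 XNOR 0 = 0
y5 = T NOR y3 = 0 NOR 0 = 1
y6 = T NOR y3 = 0 NOR 0 = 1
y8 = y5 XNOR P = 1 XNOR 0 = 0
y10 = y2 NAND y8 = 1 NAND 0 = 1
y13 = y10 XNOR y6 = 1 XNOR 1 = 1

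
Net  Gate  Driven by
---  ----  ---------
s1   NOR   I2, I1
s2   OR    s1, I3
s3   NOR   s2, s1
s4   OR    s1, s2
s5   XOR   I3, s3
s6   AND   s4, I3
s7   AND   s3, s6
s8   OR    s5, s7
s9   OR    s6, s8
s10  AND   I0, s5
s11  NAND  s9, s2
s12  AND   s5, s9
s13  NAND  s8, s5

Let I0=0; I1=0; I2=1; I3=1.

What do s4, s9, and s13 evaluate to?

s1 = I2 NOR I1 = 1 NOR 0 = 0
s2 = s1 OR I3 = 0 OR 1 = 1
s3 = s2 NOR s1 = 1 NOR 0 = 0
s4 = s1 OR s2 = 0 OR 1 = 1
s5 = I3 XOR s3 = 1 XOR 0 = 1
s6 = s4 AND I3 = 1 AND 1 = 1
s7 = s3 AND s6 = 0 AND 1 = 0
s8 = s5 OR s7 = 1 OR 0 = 1
s9 = s6 OR s8 = 1 OR 1 = 1
s13 = s8 NAND s5 = 1 NAND 1 = 0

s4 = 1, s9 = 1, s13 = 0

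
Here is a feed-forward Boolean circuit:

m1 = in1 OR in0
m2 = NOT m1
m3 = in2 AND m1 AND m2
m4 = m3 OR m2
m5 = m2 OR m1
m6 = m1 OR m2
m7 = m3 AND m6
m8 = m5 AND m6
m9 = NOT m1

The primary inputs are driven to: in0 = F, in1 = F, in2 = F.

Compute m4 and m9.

m4 = T; m9 = T

m1 = in1 OR in0 = F OR F = F
m2 = NOT m1 = NOT F = T
m3 = in2 AND m1 AND m2 = F AND F AND T = F
m4 = m3 OR m2 = F OR T = T
m9 = NOT m1 = NOT F = T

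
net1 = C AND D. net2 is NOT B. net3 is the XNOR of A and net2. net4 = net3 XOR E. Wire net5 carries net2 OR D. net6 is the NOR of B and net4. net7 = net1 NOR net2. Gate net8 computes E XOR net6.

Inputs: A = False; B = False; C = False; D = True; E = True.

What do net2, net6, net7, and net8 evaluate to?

net1 = C AND D = False AND True = False
net2 = NOT B = NOT False = True
net3 = A XNOR net2 = False XNOR True = False
net4 = net3 XOR E = False XOR True = True
net6 = B NOR net4 = False NOR True = False
net7 = net1 NOR net2 = False NOR True = False
net8 = E XOR net6 = True XOR False = True

net2 = True, net6 = False, net7 = False, net8 = True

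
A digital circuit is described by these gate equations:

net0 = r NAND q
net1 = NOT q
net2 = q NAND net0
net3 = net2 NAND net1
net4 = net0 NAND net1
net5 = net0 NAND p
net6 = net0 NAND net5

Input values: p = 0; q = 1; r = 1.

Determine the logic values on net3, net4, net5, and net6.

net3 = 1, net4 = 1, net5 = 1, net6 = 1

net0 = r NAND q = 1 NAND 1 = 0
net1 = NOT q = NOT 1 = 0
net2 = q NAND net0 = 1 NAND 0 = 1
net3 = net2 NAND net1 = 1 NAND 0 = 1
net4 = net0 NAND net1 = 0 NAND 0 = 1
net5 = net0 NAND p = 0 NAND 0 = 1
net6 = net0 NAND net5 = 0 NAND 1 = 1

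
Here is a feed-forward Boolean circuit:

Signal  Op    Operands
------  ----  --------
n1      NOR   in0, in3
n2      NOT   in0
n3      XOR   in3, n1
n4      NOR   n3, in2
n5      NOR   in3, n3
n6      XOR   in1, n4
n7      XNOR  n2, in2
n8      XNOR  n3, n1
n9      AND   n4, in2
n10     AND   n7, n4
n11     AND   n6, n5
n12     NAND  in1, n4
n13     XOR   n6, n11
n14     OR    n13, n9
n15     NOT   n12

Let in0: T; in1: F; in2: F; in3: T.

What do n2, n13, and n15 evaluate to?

n2 = F, n13 = F, n15 = F

n1 = in0 NOR in3 = T NOR T = F
n2 = NOT in0 = NOT T = F
n3 = in3 XOR n1 = T XOR F = T
n4 = n3 NOR in2 = T NOR F = F
n5 = in3 NOR n3 = T NOR T = F
n6 = in1 XOR n4 = F XOR F = F
n11 = n6 AND n5 = F AND F = F
n12 = in1 NAND n4 = F NAND F = T
n13 = n6 XOR n11 = F XOR F = F
n15 = NOT n12 = NOT T = F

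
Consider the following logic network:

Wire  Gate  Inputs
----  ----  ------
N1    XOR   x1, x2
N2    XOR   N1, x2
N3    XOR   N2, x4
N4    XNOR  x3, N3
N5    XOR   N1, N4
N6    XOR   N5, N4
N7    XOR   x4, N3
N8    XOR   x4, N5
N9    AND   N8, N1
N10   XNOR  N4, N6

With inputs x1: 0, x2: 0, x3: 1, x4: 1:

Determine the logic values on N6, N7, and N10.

N6 = 0, N7 = 0, N10 = 0

N1 = x1 XOR x2 = 0 XOR 0 = 0
N2 = N1 XOR x2 = 0 XOR 0 = 0
N3 = N2 XOR x4 = 0 XOR 1 = 1
N4 = x3 XNOR N3 = 1 XNOR 1 = 1
N5 = N1 XOR N4 = 0 XOR 1 = 1
N6 = N5 XOR N4 = 1 XOR 1 = 0
N7 = x4 XOR N3 = 1 XOR 1 = 0
N10 = N4 XNOR N6 = 1 XNOR 0 = 0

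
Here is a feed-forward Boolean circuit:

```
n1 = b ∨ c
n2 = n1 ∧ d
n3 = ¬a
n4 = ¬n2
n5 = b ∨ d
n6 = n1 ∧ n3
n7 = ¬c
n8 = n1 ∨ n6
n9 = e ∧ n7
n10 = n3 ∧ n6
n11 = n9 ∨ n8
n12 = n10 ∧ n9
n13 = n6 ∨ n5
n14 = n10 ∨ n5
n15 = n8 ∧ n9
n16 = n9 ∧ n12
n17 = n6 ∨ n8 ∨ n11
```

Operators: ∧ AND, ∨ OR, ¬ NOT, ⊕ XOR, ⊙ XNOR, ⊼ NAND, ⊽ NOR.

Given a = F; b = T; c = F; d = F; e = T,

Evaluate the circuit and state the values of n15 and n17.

n15 = T  n17 = T

n1 = b OR c = T OR F = T
n3 = NOT a = NOT F = T
n6 = n1 AND n3 = T AND T = T
n7 = NOT c = NOT F = T
n8 = n1 OR n6 = T OR T = T
n9 = e AND n7 = T AND T = T
n11 = n9 OR n8 = T OR T = T
n15 = n8 AND n9 = T AND T = T
n17 = n6 OR n8 OR n11 = T OR T OR T = T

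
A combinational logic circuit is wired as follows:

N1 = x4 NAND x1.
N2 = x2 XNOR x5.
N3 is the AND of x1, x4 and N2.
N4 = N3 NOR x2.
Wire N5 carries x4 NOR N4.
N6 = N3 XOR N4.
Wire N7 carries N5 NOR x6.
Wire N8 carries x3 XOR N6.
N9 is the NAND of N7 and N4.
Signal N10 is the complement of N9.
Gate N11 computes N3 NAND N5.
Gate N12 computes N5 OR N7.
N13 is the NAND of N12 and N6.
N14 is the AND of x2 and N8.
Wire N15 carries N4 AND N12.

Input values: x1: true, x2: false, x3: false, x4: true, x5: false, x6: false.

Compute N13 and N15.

N2 = x2 XNOR x5 = false XNOR false = true
N3 = x1 AND x4 AND N2 = true AND true AND true = true
N4 = N3 NOR x2 = true NOR false = false
N5 = x4 NOR N4 = true NOR false = false
N6 = N3 XOR N4 = true XOR false = true
N7 = N5 NOR x6 = false NOR false = true
N12 = N5 OR N7 = false OR true = true
N13 = N12 NAND N6 = true NAND true = false
N15 = N4 AND N12 = false AND true = false

N13 = false  N15 = false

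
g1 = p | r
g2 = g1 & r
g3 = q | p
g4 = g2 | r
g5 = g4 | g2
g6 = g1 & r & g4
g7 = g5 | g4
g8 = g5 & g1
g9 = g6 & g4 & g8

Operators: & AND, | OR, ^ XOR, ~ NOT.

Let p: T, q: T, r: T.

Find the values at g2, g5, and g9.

g2 = T, g5 = T, g9 = T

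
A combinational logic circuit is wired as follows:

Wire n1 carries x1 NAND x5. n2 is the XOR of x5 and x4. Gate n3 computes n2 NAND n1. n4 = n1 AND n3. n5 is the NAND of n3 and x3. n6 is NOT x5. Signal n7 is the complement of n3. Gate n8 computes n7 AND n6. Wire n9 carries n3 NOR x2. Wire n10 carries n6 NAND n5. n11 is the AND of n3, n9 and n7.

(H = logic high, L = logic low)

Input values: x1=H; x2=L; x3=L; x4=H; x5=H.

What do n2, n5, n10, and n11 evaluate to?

n2 = L  n5 = H  n10 = H  n11 = L

n1 = x1 NAND x5 = H NAND H = L
n2 = x5 XOR x4 = H XOR H = L
n3 = n2 NAND n1 = L NAND L = H
n5 = n3 NAND x3 = H NAND L = H
n6 = NOT x5 = NOT H = L
n7 = NOT n3 = NOT H = L
n9 = n3 NOR x2 = H NOR L = L
n10 = n6 NAND n5 = L NAND H = H
n11 = n3 AND n9 AND n7 = H AND L AND L = L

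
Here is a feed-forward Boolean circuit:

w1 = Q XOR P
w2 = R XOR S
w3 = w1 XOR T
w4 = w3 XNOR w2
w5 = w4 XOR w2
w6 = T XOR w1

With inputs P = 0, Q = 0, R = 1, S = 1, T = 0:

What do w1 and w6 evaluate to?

w1 = Q XOR P = 0 XOR 0 = 0
w6 = T XOR w1 = 0 XOR 0 = 0

w1 = 0  w6 = 0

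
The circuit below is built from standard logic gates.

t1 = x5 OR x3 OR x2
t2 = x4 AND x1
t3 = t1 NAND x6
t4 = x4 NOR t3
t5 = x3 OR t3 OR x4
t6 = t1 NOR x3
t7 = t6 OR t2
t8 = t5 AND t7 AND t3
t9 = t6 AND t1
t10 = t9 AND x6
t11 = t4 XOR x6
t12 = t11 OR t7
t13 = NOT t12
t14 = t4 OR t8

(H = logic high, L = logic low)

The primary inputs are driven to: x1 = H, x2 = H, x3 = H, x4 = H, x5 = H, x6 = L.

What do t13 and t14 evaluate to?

t1 = x5 OR x3 OR x2 = H OR H OR H = H
t2 = x4 AND x1 = H AND H = H
t3 = t1 NAND x6 = H NAND L = H
t4 = x4 NOR t3 = H NOR H = L
t5 = x3 OR t3 OR x4 = H OR H OR H = H
t6 = t1 NOR x3 = H NOR H = L
t7 = t6 OR t2 = L OR H = H
t8 = t5 AND t7 AND t3 = H AND H AND H = H
t11 = t4 XOR x6 = L XOR L = L
t12 = t11 OR t7 = L OR H = H
t13 = NOT t12 = NOT H = L
t14 = t4 OR t8 = L OR H = H

t13 = L  t14 = H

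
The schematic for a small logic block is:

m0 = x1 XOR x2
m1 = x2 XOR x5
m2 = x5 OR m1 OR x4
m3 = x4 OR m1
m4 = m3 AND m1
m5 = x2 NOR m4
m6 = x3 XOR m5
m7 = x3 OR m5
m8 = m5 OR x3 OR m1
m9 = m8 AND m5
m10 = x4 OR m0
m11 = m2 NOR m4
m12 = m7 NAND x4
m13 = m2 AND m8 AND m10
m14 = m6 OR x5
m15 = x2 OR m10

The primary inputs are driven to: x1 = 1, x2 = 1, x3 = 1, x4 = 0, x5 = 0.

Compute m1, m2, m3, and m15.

m1 = 1, m2 = 1, m3 = 1, m15 = 1

m0 = x1 XOR x2 = 1 XOR 1 = 0
m1 = x2 XOR x5 = 1 XOR 0 = 1
m2 = x5 OR m1 OR x4 = 0 OR 1 OR 0 = 1
m3 = x4 OR m1 = 0 OR 1 = 1
m10 = x4 OR m0 = 0 OR 0 = 0
m15 = x2 OR m10 = 1 OR 0 = 1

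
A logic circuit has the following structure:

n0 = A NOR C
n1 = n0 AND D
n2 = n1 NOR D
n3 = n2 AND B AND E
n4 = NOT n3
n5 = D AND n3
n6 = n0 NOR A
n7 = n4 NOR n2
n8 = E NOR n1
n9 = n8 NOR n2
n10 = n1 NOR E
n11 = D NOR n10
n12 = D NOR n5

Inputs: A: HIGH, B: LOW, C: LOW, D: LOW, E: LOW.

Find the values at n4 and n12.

n4 = HIGH  n12 = HIGH

n0 = A NOR C = HIGH NOR LOW = LOW
n1 = n0 AND D = LOW AND LOW = LOW
n2 = n1 NOR D = LOW NOR LOW = HIGH
n3 = n2 AND B AND E = HIGH AND LOW AND LOW = LOW
n4 = NOT n3 = NOT LOW = HIGH
n5 = D AND n3 = LOW AND LOW = LOW
n12 = D NOR n5 = LOW NOR LOW = HIGH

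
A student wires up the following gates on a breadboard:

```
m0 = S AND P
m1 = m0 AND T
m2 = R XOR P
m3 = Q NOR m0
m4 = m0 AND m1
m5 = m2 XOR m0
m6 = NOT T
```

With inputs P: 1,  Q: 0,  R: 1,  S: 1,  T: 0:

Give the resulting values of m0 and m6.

m0 = 1, m6 = 1

m0 = S AND P = 1 AND 1 = 1
m6 = NOT T = NOT 0 = 1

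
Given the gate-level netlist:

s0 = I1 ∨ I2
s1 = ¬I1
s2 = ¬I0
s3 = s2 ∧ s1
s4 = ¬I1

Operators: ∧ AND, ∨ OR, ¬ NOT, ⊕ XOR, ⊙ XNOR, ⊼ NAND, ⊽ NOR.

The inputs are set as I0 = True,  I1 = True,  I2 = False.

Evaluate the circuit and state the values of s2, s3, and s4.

s1 = NOT I1 = NOT True = False
s2 = NOT I0 = NOT True = False
s3 = s2 AND s1 = False AND False = False
s4 = NOT I1 = NOT True = False

s2 = False; s3 = False; s4 = False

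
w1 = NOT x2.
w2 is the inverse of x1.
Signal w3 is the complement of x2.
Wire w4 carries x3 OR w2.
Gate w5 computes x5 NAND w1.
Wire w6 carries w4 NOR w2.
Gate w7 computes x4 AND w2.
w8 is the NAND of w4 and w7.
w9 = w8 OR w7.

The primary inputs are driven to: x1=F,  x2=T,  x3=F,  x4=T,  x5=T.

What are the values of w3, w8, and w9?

w2 = NOT x1 = NOT F = T
w3 = NOT x2 = NOT T = F
w4 = x3 OR w2 = F OR T = T
w7 = x4 AND w2 = T AND T = T
w8 = w4 NAND w7 = T NAND T = F
w9 = w8 OR w7 = F OR T = T

w3 = F  w8 = F  w9 = T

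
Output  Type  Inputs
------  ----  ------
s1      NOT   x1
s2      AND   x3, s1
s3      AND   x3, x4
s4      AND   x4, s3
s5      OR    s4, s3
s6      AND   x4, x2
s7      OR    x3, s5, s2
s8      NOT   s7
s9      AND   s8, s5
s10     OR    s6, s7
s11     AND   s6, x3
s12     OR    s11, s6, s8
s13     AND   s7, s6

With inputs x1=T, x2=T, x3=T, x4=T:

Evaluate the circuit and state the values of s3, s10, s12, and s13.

s1 = NOT x1 = NOT T = F
s2 = x3 AND s1 = T AND F = F
s3 = x3 AND x4 = T AND T = T
s4 = x4 AND s3 = T AND T = T
s5 = s4 OR s3 = T OR T = T
s6 = x4 AND x2 = T AND T = T
s7 = x3 OR s5 OR s2 = T OR T OR F = T
s8 = NOT s7 = NOT T = F
s10 = s6 OR s7 = T OR T = T
s11 = s6 AND x3 = T AND T = T
s12 = s11 OR s6 OR s8 = T OR T OR F = T
s13 = s7 AND s6 = T AND T = T

s3 = T  s10 = T  s12 = T  s13 = T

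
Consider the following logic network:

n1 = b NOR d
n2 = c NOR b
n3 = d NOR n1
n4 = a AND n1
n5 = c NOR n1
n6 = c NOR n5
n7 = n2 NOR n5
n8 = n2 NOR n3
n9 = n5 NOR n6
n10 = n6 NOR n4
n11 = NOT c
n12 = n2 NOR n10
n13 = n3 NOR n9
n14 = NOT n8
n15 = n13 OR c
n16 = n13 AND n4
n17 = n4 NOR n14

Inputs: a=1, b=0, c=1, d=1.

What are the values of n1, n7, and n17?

n1 = 0, n7 = 1, n17 = 1

n1 = b NOR d = 0 NOR 1 = 0
n2 = c NOR b = 1 NOR 0 = 0
n3 = d NOR n1 = 1 NOR 0 = 0
n4 = a AND n1 = 1 AND 0 = 0
n5 = c NOR n1 = 1 NOR 0 = 0
n7 = n2 NOR n5 = 0 NOR 0 = 1
n8 = n2 NOR n3 = 0 NOR 0 = 1
n14 = NOT n8 = NOT 1 = 0
n17 = n4 NOR n14 = 0 NOR 0 = 1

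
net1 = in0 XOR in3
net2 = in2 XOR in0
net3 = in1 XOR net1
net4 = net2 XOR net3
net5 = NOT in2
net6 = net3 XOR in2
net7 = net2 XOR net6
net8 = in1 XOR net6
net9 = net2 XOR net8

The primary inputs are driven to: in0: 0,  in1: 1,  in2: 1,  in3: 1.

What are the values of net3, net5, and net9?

net3 = 0, net5 = 0, net9 = 1

net1 = in0 XOR in3 = 0 XOR 1 = 1
net2 = in2 XOR in0 = 1 XOR 0 = 1
net3 = in1 XOR net1 = 1 XOR 1 = 0
net5 = NOT in2 = NOT 1 = 0
net6 = net3 XOR in2 = 0 XOR 1 = 1
net8 = in1 XOR net6 = 1 XOR 1 = 0
net9 = net2 XOR net8 = 1 XOR 0 = 1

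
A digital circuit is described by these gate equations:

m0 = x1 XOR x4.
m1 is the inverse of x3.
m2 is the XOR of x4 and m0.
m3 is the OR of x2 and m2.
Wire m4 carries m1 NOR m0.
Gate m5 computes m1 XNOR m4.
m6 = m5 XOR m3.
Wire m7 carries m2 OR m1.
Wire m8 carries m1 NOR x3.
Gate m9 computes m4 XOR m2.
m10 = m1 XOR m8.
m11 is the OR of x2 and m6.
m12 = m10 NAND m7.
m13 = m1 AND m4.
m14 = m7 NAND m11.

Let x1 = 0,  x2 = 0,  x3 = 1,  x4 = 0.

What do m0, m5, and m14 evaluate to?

m0 = 0, m5 = 0, m14 = 1

m0 = x1 XOR x4 = 0 XOR 0 = 0
m1 = NOT x3 = NOT 1 = 0
m2 = x4 XOR m0 = 0 XOR 0 = 0
m3 = x2 OR m2 = 0 OR 0 = 0
m4 = m1 NOR m0 = 0 NOR 0 = 1
m5 = m1 XNOR m4 = 0 XNOR 1 = 0
m6 = m5 XOR m3 = 0 XOR 0 = 0
m7 = m2 OR m1 = 0 OR 0 = 0
m11 = x2 OR m6 = 0 OR 0 = 0
m14 = m7 NAND m11 = 0 NAND 0 = 1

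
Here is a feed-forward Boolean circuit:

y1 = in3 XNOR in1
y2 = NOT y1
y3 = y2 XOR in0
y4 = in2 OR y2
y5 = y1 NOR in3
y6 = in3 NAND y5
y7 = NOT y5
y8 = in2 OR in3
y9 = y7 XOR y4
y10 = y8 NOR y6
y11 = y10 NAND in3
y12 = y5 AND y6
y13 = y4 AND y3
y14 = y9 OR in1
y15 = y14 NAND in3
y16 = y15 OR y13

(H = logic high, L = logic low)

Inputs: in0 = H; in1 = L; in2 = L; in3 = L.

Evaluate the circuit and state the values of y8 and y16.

y8 = L, y16 = H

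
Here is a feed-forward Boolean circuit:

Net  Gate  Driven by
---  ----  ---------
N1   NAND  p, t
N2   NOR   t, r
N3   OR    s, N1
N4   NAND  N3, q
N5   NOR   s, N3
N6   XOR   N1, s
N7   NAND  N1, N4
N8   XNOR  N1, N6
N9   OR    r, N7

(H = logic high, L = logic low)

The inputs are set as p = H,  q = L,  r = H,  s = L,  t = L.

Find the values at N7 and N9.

N1 = p NAND t = H NAND L = H
N3 = s OR N1 = L OR H = H
N4 = N3 NAND q = H NAND L = H
N7 = N1 NAND N4 = H NAND H = L
N9 = r OR N7 = H OR L = H

N7 = L, N9 = H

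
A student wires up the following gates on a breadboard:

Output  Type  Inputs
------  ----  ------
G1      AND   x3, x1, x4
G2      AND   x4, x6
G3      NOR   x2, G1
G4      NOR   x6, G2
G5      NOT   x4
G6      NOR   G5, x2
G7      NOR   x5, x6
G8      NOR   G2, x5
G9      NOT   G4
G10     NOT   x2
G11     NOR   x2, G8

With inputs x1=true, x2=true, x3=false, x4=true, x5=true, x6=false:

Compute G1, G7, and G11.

G1 = x3 AND x1 AND x4 = false AND true AND true = false
G2 = x4 AND x6 = true AND false = false
G7 = x5 NOR x6 = true NOR false = false
G8 = G2 NOR x5 = false NOR true = false
G11 = x2 NOR G8 = true NOR false = false

G1 = false, G7 = false, G11 = false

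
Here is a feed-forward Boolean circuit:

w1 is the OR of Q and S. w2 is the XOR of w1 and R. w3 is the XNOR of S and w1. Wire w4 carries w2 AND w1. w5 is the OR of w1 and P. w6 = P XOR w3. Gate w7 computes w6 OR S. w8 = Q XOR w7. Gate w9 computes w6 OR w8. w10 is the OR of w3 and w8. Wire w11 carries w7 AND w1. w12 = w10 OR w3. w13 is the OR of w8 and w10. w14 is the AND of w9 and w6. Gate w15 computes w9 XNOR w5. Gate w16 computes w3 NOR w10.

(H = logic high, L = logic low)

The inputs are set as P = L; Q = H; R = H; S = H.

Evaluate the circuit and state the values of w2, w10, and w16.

w1 = Q OR S = H OR H = H
w2 = w1 XOR R = H XOR H = L
w3 = S XNOR w1 = H XNOR H = H
w6 = P XOR w3 = L XOR H = H
w7 = w6 OR S = H OR H = H
w8 = Q XOR w7 = H XOR H = L
w10 = w3 OR w8 = H OR L = H
w16 = w3 NOR w10 = H NOR H = L

w2 = L, w10 = H, w16 = L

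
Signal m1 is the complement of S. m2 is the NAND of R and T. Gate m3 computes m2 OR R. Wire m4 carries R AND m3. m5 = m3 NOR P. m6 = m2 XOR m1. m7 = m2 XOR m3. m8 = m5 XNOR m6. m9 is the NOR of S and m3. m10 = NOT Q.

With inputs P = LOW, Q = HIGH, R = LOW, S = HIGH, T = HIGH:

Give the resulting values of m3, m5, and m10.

m3 = HIGH, m5 = LOW, m10 = LOW

m2 = R NAND T = LOW NAND HIGH = HIGH
m3 = m2 OR R = HIGH OR LOW = HIGH
m5 = m3 NOR P = HIGH NOR LOW = LOW
m10 = NOT Q = NOT HIGH = LOW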